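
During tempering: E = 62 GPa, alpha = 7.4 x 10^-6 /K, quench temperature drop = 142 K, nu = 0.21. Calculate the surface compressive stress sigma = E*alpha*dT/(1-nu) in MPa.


Tempering stress: sigma = E * alpha * dT / (1 - nu)
  E (MPa) = 62 * 1000 = 62000
  Numerator = 62000 * (7.4 x 10^-6) * 142 = 65.1496
  Denominator = 1 - 0.21 = 0.79
  sigma = 65.1496 / 0.79 = 82.5 MPa

82.5 MPa


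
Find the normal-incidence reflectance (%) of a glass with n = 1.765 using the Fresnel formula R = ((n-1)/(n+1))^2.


Fresnel reflectance at normal incidence:
  R = ((n - 1)/(n + 1))^2
  (n - 1)/(n + 1) = (1.765 - 1)/(1.765 + 1) = 0.276673
  R = 0.276673^2 = 0.0765479
  R(%) = 0.0765479 * 100 = 7.655%

7.655%


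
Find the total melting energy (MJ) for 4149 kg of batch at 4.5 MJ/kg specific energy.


Total energy = mass * specific energy
  E = 4149 * 4.5 = 18670.5 MJ

18670.5 MJ


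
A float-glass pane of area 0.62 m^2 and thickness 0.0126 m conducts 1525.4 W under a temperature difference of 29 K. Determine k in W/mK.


Fourier's law rearranged: k = Q * t / (A * dT)
  Numerator = 1525.4 * 0.0126 = 19.22004
  Denominator = 0.62 * 29 = 17.98
  k = 19.22004 / 17.98 = 1.069 W/mK

1.069 W/mK


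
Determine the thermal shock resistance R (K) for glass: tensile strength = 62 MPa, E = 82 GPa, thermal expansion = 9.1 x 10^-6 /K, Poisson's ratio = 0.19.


Thermal shock resistance: R = sigma * (1 - nu) / (E * alpha)
  Numerator = 62 * (1 - 0.19) = 50.22
  Denominator = 82 * 1000 * (9.1 x 10^-6) = 0.7462
  R = 50.22 / 0.7462 = 67.3 K

67.3 K


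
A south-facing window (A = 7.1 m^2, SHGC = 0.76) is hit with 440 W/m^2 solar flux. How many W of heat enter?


Solar heat gain: Q = Area * SHGC * Irradiance
  Q = 7.1 * 0.76 * 440 = 2374.2 W

2374.2 W


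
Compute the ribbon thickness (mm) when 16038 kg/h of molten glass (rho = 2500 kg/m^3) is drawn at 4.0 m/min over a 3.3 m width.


Ribbon cross-section from mass balance:
  Volume rate = throughput / density = 16038 / 2500 = 6.4152 m^3/h
  thickness = volume rate / (speed * 60 * width), i.e.
  thickness = throughput / (60 * speed * width * density) * 1000
  thickness = 16038 / (60 * 4.0 * 3.3 * 2500) * 1000 = 8.1 mm

8.1 mm


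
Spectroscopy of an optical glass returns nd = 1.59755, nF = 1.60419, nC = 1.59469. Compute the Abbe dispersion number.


Abbe number formula: Vd = (nd - 1) / (nF - nC)
  nd - 1 = 1.59755 - 1 = 0.59755
  nF - nC = 1.60419 - 1.59469 = 0.0095
  Vd = 0.59755 / 0.0095 = 62.9

62.9


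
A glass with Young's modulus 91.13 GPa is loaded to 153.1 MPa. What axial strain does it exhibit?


Rearrange E = sigma / epsilon:
  epsilon = sigma / E
  E (MPa) = 91.13 * 1000 = 91130
  epsilon = 153.1 / 91130 = 0.00168

0.00168


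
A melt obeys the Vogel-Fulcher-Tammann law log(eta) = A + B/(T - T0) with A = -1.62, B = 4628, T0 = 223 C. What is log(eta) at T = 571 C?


VFT equation: log(eta) = A + B / (T - T0)
  T - T0 = 571 - 223 = 348
  B / (T - T0) = 4628 / 348 = 13.299
  log(eta) = -1.62 + 13.299 = 11.679

11.679


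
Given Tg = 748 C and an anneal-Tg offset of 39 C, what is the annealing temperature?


The annealing temperature is Tg plus the offset:
  T_anneal = 748 + 39 = 787 C

787 C


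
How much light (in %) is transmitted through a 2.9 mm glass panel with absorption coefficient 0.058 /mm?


Beer-Lambert law: T = exp(-alpha * thickness)
  exponent = -0.058 * 2.9 = -0.1682
  T = exp(-0.1682) = 0.8452
  Percentage = 0.8452 * 100 = 84.52%

84.52%


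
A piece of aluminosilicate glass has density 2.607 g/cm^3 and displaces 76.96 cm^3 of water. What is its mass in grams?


Rearrange rho = m / V:
  m = rho * V
  m = 2.607 * 76.96 = 200.635 g

200.635 g


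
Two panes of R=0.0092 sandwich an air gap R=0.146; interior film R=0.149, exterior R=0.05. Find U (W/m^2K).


Total thermal resistance (series):
  R_total = R_in + R_glass + R_air + R_glass + R_out
  R_total = 0.149 + 0.0092 + 0.146 + 0.0092 + 0.05 = 0.3634 m^2K/W
U-value = 1 / R_total = 1 / 0.3634 = 2.752 W/m^2K

2.752 W/m^2K


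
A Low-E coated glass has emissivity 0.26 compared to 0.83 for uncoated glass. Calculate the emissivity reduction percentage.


Percentage reduction = (1 - coated/uncoated) * 100
  Ratio = 0.26 / 0.83 = 0.3133
  Reduction = (1 - 0.3133) * 100 = 68.7%

68.7%


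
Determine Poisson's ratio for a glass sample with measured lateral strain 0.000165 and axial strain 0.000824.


Poisson's ratio: nu = lateral strain / axial strain
  nu = 0.000165 / 0.000824 = 0.2002

0.2002


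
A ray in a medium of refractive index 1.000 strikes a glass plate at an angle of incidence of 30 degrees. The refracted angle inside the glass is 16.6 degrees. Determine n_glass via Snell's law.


Apply Snell's law: n1 * sin(theta1) = n2 * sin(theta2)
  n2 = n1 * sin(theta1) / sin(theta2)
  sin(30) = 0.5
  sin(16.6) = 0.285688
  n2 = 1.000 * 0.5 / 0.285688 = 1.7502

1.7502


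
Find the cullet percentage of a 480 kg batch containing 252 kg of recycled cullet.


Cullet ratio = (cullet mass / total batch mass) * 100
  Ratio = 252 / 480 * 100 = 52.5%

52.5%


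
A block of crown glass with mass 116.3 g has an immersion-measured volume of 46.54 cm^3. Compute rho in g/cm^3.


Use the definition of density:
  rho = mass / volume
  rho = 116.3 / 46.54 = 2.499 g/cm^3

2.499 g/cm^3


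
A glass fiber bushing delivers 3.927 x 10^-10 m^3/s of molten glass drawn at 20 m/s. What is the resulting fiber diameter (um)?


Cross-sectional area from continuity:
  A = Q / v = 3.927 x 10^-10 / 20 = 1.9635 x 10^-11 m^2
Diameter from circular cross-section:
  d = sqrt(4A / pi) * 10^6 (m -> um)
  d = sqrt(4 * 1.9635 x 10^-11 / pi) * 10^6 = 5.0 um

5.0 um


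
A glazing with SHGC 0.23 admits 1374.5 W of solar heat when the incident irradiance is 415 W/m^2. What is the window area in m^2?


Rearrange Q = Area * SHGC * Irradiance:
  Area = Q / (SHGC * Irradiance)
  Area = 1374.5 / (0.23 * 415) = 14.4 m^2

14.4 m^2


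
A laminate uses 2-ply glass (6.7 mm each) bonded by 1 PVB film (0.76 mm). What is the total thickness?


Total thickness = glass contribution + PVB contribution
  Glass: 2 * 6.7 = 13.4 mm
  PVB: 1 * 0.76 = 0.76 mm
  Total = 13.4 + 0.76 = 14.16 mm

14.16 mm


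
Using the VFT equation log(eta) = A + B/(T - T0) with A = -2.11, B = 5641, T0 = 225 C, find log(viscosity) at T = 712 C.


VFT equation: log(eta) = A + B / (T - T0)
  T - T0 = 712 - 225 = 487
  B / (T - T0) = 5641 / 487 = 11.583
  log(eta) = -2.11 + 11.583 = 9.473

9.473


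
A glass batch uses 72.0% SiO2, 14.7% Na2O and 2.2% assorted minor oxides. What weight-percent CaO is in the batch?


Pieces sum to 100%:
  CaO = 100 - (SiO2 + Na2O + others)
  CaO = 100 - (72.0 + 14.7 + 2.2) = 11.1%

11.1%


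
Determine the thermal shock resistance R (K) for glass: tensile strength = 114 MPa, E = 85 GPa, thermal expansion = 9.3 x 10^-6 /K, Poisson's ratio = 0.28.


Thermal shock resistance: R = sigma * (1 - nu) / (E * alpha)
  Numerator = 114 * (1 - 0.28) = 82.08
  Denominator = 85 * 1000 * (9.3 x 10^-6) = 0.7905
  R = 82.08 / 0.7905 = 103.8 K

103.8 K


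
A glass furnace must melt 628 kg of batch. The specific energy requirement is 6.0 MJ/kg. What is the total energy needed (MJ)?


Total energy = mass * specific energy
  E = 628 * 6.0 = 3768 MJ

3768 MJ


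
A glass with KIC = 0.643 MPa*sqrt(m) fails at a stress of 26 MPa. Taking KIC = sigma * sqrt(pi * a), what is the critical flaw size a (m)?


Rearrange KIC = sigma * sqrt(pi * a):
  sqrt(pi * a) = KIC / sigma
  sqrt(pi * a) = 0.643 / 26 = 0.024731
  a = (KIC / sigma)^2 / pi
  a = 0.024731^2 / pi = 0.0001947 m

0.0001947 m


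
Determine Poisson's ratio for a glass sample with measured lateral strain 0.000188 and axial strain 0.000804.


Poisson's ratio: nu = lateral strain / axial strain
  nu = 0.000188 / 0.000804 = 0.2338

0.2338


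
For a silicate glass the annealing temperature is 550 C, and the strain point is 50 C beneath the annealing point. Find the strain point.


Strain point = annealing point - difference:
  T_strain = 550 - 50 = 500 C

500 C


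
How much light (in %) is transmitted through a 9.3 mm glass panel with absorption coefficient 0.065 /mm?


Beer-Lambert law: T = exp(-alpha * thickness)
  exponent = -0.065 * 9.3 = -0.6045
  T = exp(-0.6045) = 0.5463
  Percentage = 0.5463 * 100 = 54.63%

54.63%


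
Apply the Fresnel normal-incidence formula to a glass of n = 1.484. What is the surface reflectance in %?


Fresnel reflectance at normal incidence:
  R = ((n - 1)/(n + 1))^2
  (n - 1)/(n + 1) = (1.484 - 1)/(1.484 + 1) = 0.194847
  R = 0.194847^2 = 0.0379654
  R(%) = 0.0379654 * 100 = 3.797%

3.797%


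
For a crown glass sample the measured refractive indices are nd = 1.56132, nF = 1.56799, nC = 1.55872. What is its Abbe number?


Abbe number formula: Vd = (nd - 1) / (nF - nC)
  nd - 1 = 1.56132 - 1 = 0.56132
  nF - nC = 1.56799 - 1.55872 = 0.00927
  Vd = 0.56132 / 0.00927 = 60.55

60.55


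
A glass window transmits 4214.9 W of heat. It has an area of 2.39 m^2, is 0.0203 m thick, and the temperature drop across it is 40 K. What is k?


Fourier's law rearranged: k = Q * t / (A * dT)
  Numerator = 4214.9 * 0.0203 = 85.56247
  Denominator = 2.39 * 40 = 95.6
  k = 85.56247 / 95.6 = 0.895 W/mK

0.895 W/mK


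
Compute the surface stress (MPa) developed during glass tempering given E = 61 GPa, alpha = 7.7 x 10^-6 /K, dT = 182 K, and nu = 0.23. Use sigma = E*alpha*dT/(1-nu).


Tempering stress: sigma = E * alpha * dT / (1 - nu)
  E (MPa) = 61 * 1000 = 61000
  Numerator = 61000 * (7.7 x 10^-6) * 182 = 85.4854
  Denominator = 1 - 0.23 = 0.77
  sigma = 85.4854 / 0.77 = 111.0 MPa

111.0 MPa


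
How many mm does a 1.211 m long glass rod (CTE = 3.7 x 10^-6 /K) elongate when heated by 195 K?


Thermal expansion formula: dL = alpha * L0 * dT
  dL = (3.7 x 10^-6) * 1.211 * 195 = 0.00087374 m
Convert to mm: 0.00087374 * 1000 = 0.8737 mm

0.8737 mm


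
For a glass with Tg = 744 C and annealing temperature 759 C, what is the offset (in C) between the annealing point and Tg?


Offset = T_anneal - Tg:
  offset = 759 - 744 = 15 C

15 C


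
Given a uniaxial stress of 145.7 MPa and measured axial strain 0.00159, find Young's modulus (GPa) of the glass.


Young's modulus: E = stress / strain
  E = 145.7 MPa / 0.00159 = 91635.22 MPa
Convert to GPa: 91635.22 / 1000 = 91.64 GPa

91.64 GPa


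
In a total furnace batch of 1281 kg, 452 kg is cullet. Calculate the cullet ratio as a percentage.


Cullet ratio = (cullet mass / total batch mass) * 100
  Ratio = 452 / 1281 * 100 = 35.28%

35.28%


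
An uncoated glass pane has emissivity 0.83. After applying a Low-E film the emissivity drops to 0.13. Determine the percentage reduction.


Percentage reduction = (1 - coated/uncoated) * 100
  Ratio = 0.13 / 0.83 = 0.1566
  Reduction = (1 - 0.1566) * 100 = 84.3%

84.3%


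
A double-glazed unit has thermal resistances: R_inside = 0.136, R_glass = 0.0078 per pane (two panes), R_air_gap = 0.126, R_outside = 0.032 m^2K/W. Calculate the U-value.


Total thermal resistance (series):
  R_total = R_in + R_glass + R_air + R_glass + R_out
  R_total = 0.136 + 0.0078 + 0.126 + 0.0078 + 0.032 = 0.3096 m^2K/W
U-value = 1 / R_total = 1 / 0.3096 = 3.23 W/m^2K

3.23 W/m^2K


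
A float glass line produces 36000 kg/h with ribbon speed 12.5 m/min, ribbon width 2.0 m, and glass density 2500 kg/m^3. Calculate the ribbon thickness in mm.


Ribbon cross-section from mass balance:
  Volume rate = throughput / density = 36000 / 2500 = 14.4 m^3/h
  thickness = volume rate / (speed * 60 * width), i.e.
  thickness = throughput / (60 * speed * width * density) * 1000
  thickness = 36000 / (60 * 12.5 * 2.0 * 2500) * 1000 = 9.6 mm

9.6 mm


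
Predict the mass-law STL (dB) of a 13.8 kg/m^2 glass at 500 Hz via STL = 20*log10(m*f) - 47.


Mass law: STL = 20 * log10(m * f) - 47
  m * f = 13.8 * 500 = 6900
  log10(6900) = 3.83885
  STL = 20 * 3.83885 - 47 = 76.777 - 47 = 29.8 dB

29.8 dB


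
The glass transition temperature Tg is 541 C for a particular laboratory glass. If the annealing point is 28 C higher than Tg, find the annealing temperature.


The annealing temperature is Tg plus the offset:
  T_anneal = 541 + 28 = 569 C

569 C


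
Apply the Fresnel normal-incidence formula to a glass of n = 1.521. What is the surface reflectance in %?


Fresnel reflectance at normal incidence:
  R = ((n - 1)/(n + 1))^2
  (n - 1)/(n + 1) = (1.521 - 1)/(1.521 + 1) = 0.206664
  R = 0.206664^2 = 0.04271
  R(%) = 0.04271 * 100 = 4.271%

4.271%


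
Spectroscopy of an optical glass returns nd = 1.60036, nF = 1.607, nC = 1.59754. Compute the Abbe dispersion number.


Abbe number formula: Vd = (nd - 1) / (nF - nC)
  nd - 1 = 1.60036 - 1 = 0.60036
  nF - nC = 1.607 - 1.59754 = 0.00946
  Vd = 0.60036 / 0.00946 = 63.46

63.46


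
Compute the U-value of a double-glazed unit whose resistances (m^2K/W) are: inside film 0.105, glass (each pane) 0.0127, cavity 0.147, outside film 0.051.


Total thermal resistance (series):
  R_total = R_in + R_glass + R_air + R_glass + R_out
  R_total = 0.105 + 0.0127 + 0.147 + 0.0127 + 0.051 = 0.3284 m^2K/W
U-value = 1 / R_total = 1 / 0.3284 = 3.045 W/m^2K

3.045 W/m^2K


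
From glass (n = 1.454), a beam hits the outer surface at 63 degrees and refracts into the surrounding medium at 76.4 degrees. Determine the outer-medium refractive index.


Apply Snell's law: n1 * sin(theta1) = n2 * sin(theta2)
  n2 = n1 * sin(theta1) / sin(theta2)
  sin(63) = 0.891007
  sin(76.4) = 0.971961
  n2 = 1.454 * 0.891007 / 0.971961 = 1.3329

1.3329


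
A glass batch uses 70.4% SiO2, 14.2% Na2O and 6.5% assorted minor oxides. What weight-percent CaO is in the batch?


Pieces sum to 100%:
  CaO = 100 - (SiO2 + Na2O + others)
  CaO = 100 - (70.4 + 14.2 + 6.5) = 8.9%

8.9%


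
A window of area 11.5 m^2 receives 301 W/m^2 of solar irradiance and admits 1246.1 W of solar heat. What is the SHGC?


Rearrange Q = Area * SHGC * Irradiance:
  SHGC = Q / (Area * Irradiance)
  SHGC = 1246.1 / (11.5 * 301) = 0.36

0.36


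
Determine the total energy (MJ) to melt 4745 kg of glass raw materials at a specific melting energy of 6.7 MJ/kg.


Total energy = mass * specific energy
  E = 4745 * 6.7 = 31791.5 MJ

31791.5 MJ


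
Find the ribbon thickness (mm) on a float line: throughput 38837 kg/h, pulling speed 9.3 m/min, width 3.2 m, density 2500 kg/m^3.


Ribbon cross-section from mass balance:
  Volume rate = throughput / density = 38837 / 2500 = 15.5348 m^3/h
  thickness = volume rate / (speed * 60 * width), i.e.
  thickness = throughput / (60 * speed * width * density) * 1000
  thickness = 38837 / (60 * 9.3 * 3.2 * 2500) * 1000 = 8.7 mm

8.7 mm


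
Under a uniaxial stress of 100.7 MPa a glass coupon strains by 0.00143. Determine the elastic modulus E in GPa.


Young's modulus: E = stress / strain
  E = 100.7 MPa / 0.00143 = 70419.58 MPa
Convert to GPa: 70419.58 / 1000 = 70.42 GPa

70.42 GPa


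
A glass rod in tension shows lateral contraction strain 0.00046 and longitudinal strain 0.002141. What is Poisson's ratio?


Poisson's ratio: nu = lateral strain / axial strain
  nu = 0.00046 / 0.002141 = 0.2149

0.2149


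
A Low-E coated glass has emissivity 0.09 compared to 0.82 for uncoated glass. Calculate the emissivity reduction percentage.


Percentage reduction = (1 - coated/uncoated) * 100
  Ratio = 0.09 / 0.82 = 0.1098
  Reduction = (1 - 0.1098) * 100 = 89.0%

89.0%


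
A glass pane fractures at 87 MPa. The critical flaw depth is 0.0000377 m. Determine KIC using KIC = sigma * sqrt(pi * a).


Fracture toughness: KIC = sigma * sqrt(pi * a)
  pi * a = pi * 0.0000377 = 0.000118438
  sqrt(pi * a) = 0.010883
  KIC = 87 * 0.010883 = 0.947 MPa*sqrt(m)

0.947 MPa*sqrt(m)


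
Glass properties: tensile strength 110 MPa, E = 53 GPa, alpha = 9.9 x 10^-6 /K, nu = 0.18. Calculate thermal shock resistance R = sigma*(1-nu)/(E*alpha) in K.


Thermal shock resistance: R = sigma * (1 - nu) / (E * alpha)
  Numerator = 110 * (1 - 0.18) = 90.2
  Denominator = 53 * 1000 * (9.9 x 10^-6) = 0.5247
  R = 90.2 / 0.5247 = 171.9 K

171.9 K


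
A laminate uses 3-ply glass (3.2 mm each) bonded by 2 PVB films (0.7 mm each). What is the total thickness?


Total thickness = glass contribution + PVB contribution
  Glass: 3 * 3.2 = 9.6 mm
  PVB: 2 * 0.7 = 1.4 mm
  Total = 9.6 + 1.4 = 11.0 mm

11.0 mm


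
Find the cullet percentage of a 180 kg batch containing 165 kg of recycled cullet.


Cullet ratio = (cullet mass / total batch mass) * 100
  Ratio = 165 / 180 * 100 = 91.67%

91.67%


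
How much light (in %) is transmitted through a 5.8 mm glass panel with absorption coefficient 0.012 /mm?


Beer-Lambert law: T = exp(-alpha * thickness)
  exponent = -0.012 * 5.8 = -0.0696
  T = exp(-0.0696) = 0.9328
  Percentage = 0.9328 * 100 = 93.28%

93.28%


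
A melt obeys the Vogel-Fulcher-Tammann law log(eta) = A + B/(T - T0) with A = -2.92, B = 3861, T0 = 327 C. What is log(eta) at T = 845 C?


VFT equation: log(eta) = A + B / (T - T0)
  T - T0 = 845 - 327 = 518
  B / (T - T0) = 3861 / 518 = 7.454
  log(eta) = -2.92 + 7.454 = 4.534

4.534


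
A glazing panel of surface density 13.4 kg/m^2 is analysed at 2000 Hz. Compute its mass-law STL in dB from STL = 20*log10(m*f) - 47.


Mass law: STL = 20 * log10(m * f) - 47
  m * f = 13.4 * 2000 = 26800
  log10(26800) = 4.42813
  STL = 20 * 4.42813 - 47 = 88.5626 - 47 = 41.6 dB

41.6 dB


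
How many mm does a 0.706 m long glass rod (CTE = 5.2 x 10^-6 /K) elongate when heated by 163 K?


Thermal expansion formula: dL = alpha * L0 * dT
  dL = (5.2 x 10^-6) * 0.706 * 163 = 0.00059841 m
Convert to mm: 0.00059841 * 1000 = 0.5984 mm

0.5984 mm


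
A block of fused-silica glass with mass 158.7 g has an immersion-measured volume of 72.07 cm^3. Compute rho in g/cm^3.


Use the definition of density:
  rho = mass / volume
  rho = 158.7 / 72.07 = 2.202 g/cm^3

2.202 g/cm^3


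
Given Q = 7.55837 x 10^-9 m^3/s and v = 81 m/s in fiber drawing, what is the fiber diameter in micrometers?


Cross-sectional area from continuity:
  A = Q / v = 7.55837 x 10^-9 / 81 = 9.331321 x 10^-11 m^2
Diameter from circular cross-section:
  d = sqrt(4A / pi) * 10^6 (m -> um)
  d = sqrt(4 * 9.331321 x 10^-11 / pi) * 10^6 = 10.9 um

10.9 um


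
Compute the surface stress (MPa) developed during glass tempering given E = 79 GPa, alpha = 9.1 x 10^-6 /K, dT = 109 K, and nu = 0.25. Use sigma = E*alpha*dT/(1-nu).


Tempering stress: sigma = E * alpha * dT / (1 - nu)
  E (MPa) = 79 * 1000 = 79000
  Numerator = 79000 * (9.1 x 10^-6) * 109 = 78.3601
  Denominator = 1 - 0.25 = 0.75
  sigma = 78.3601 / 0.75 = 104.5 MPa

104.5 MPa


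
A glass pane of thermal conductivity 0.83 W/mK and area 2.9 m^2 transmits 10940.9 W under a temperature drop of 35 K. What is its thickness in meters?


Fourier's law: t = k * A * dT / Q
  t = 0.83 * 2.9 * 35 / 10940.9
  t = 84.245 / 10940.9 = 0.0077 m

0.0077 m


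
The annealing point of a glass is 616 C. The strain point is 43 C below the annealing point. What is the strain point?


Strain point = annealing point - difference:
  T_strain = 616 - 43 = 573 C

573 C


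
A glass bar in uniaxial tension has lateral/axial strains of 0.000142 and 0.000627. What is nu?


Poisson's ratio: nu = lateral strain / axial strain
  nu = 0.000142 / 0.000627 = 0.2265

0.2265


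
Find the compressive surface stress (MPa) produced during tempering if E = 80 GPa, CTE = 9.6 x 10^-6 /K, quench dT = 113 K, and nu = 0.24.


Tempering stress: sigma = E * alpha * dT / (1 - nu)
  E (MPa) = 80 * 1000 = 80000
  Numerator = 80000 * (9.6 x 10^-6) * 113 = 86.784
  Denominator = 1 - 0.24 = 0.76
  sigma = 86.784 / 0.76 = 114.2 MPa

114.2 MPa


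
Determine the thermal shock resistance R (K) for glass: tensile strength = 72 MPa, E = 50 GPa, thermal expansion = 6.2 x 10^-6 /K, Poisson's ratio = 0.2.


Thermal shock resistance: R = sigma * (1 - nu) / (E * alpha)
  Numerator = 72 * (1 - 0.2) = 57.6
  Denominator = 50 * 1000 * (6.2 x 10^-6) = 0.31
  R = 57.6 / 0.31 = 185.8 K

185.8 K


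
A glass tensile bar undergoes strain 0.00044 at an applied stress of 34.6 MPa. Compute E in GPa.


Young's modulus: E = stress / strain
  E = 34.6 MPa / 0.00044 = 78636.36 MPa
Convert to GPa: 78636.36 / 1000 = 78.64 GPa

78.64 GPa


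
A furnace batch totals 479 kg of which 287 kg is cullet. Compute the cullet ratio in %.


Cullet ratio = (cullet mass / total batch mass) * 100
  Ratio = 287 / 479 * 100 = 59.92%

59.92%


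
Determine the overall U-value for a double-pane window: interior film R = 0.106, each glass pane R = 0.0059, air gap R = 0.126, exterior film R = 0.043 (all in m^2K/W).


Total thermal resistance (series):
  R_total = R_in + R_glass + R_air + R_glass + R_out
  R_total = 0.106 + 0.0059 + 0.126 + 0.0059 + 0.043 = 0.2868 m^2K/W
U-value = 1 / R_total = 1 / 0.2868 = 3.487 W/m^2K

3.487 W/m^2K


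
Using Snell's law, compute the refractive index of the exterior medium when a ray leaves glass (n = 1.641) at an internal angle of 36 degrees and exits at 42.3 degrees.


Apply Snell's law: n1 * sin(theta1) = n2 * sin(theta2)
  n2 = n1 * sin(theta1) / sin(theta2)
  sin(36) = 0.587785
  sin(42.3) = 0.673013
  n2 = 1.641 * 0.587785 / 0.673013 = 1.4332

1.4332


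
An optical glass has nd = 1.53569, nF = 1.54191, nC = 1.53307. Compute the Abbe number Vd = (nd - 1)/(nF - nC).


Abbe number formula: Vd = (nd - 1) / (nF - nC)
  nd - 1 = 1.53569 - 1 = 0.53569
  nF - nC = 1.54191 - 1.53307 = 0.00884
  Vd = 0.53569 / 0.00884 = 60.6

60.6


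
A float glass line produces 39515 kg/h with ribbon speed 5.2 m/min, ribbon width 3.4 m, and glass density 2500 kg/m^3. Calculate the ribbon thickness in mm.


Ribbon cross-section from mass balance:
  Volume rate = throughput / density = 39515 / 2500 = 15.806 m^3/h
  thickness = volume rate / (speed * 60 * width), i.e.
  thickness = throughput / (60 * speed * width * density) * 1000
  thickness = 39515 / (60 * 5.2 * 3.4 * 2500) * 1000 = 14.9 mm

14.9 mm


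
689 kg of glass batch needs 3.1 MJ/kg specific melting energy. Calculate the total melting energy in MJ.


Total energy = mass * specific energy
  E = 689 * 3.1 = 2135.9 MJ

2135.9 MJ


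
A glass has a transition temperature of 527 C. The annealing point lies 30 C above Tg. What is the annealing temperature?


The annealing temperature is Tg plus the offset:
  T_anneal = 527 + 30 = 557 C

557 C


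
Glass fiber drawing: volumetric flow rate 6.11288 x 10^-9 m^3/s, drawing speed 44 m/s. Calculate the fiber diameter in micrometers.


Cross-sectional area from continuity:
  A = Q / v = 6.11288 x 10^-9 / 44 = 1.389291 x 10^-10 m^2
Diameter from circular cross-section:
  d = sqrt(4A / pi) * 10^6 (m -> um)
  d = sqrt(4 * 1.389291 x 10^-10 / pi) * 10^6 = 13.3 um

13.3 um


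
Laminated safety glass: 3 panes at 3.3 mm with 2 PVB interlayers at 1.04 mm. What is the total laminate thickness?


Total thickness = glass contribution + PVB contribution
  Glass: 3 * 3.3 = 9.9 mm
  PVB: 2 * 1.04 = 2.08 mm
  Total = 9.9 + 2.08 = 11.98 mm

11.98 mm


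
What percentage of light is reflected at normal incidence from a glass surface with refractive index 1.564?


Fresnel reflectance at normal incidence:
  R = ((n - 1)/(n + 1))^2
  (n - 1)/(n + 1) = (1.564 - 1)/(1.564 + 1) = 0.219969
  R = 0.219969^2 = 0.0483864
  R(%) = 0.0483864 * 100 = 4.839%

4.839%


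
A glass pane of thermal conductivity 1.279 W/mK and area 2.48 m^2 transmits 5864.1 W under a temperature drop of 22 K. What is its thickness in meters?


Fourier's law: t = k * A * dT / Q
  t = 1.279 * 2.48 * 22 / 5864.1
  t = 69.78224 / 5864.1 = 0.0119 m

0.0119 m


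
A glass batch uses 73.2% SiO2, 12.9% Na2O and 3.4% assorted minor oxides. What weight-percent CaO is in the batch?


Pieces sum to 100%:
  CaO = 100 - (SiO2 + Na2O + others)
  CaO = 100 - (73.2 + 12.9 + 3.4) = 10.5%

10.5%


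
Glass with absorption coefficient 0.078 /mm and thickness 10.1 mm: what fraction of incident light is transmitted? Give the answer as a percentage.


Beer-Lambert law: T = exp(-alpha * thickness)
  exponent = -0.078 * 10.1 = -0.7878
  T = exp(-0.7878) = 0.4548
  Percentage = 0.4548 * 100 = 45.48%

45.48%


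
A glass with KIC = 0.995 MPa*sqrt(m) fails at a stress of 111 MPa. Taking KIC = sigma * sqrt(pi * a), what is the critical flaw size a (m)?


Rearrange KIC = sigma * sqrt(pi * a):
  sqrt(pi * a) = KIC / sigma
  sqrt(pi * a) = 0.995 / 111 = 0.008964
  a = (KIC / sigma)^2 / pi
  a = 0.008964^2 / pi = 0.0000256 m

0.0000256 m


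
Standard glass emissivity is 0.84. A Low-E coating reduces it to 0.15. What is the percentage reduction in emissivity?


Percentage reduction = (1 - coated/uncoated) * 100
  Ratio = 0.15 / 0.84 = 0.1786
  Reduction = (1 - 0.1786) * 100 = 82.1%

82.1%


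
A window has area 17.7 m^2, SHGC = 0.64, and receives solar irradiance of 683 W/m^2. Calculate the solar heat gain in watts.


Solar heat gain: Q = Area * SHGC * Irradiance
  Q = 17.7 * 0.64 * 683 = 7737 W

7737 W


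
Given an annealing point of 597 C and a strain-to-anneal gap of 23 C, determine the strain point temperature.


Strain point = annealing point - difference:
  T_strain = 597 - 23 = 574 C

574 C


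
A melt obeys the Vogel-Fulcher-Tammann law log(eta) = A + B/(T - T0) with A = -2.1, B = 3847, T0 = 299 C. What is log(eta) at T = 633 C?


VFT equation: log(eta) = A + B / (T - T0)
  T - T0 = 633 - 299 = 334
  B / (T - T0) = 3847 / 334 = 11.518
  log(eta) = -2.1 + 11.518 = 9.418

9.418


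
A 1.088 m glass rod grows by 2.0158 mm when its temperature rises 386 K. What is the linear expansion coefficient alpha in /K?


Rearrange dL = alpha * L0 * dT for alpha:
  alpha = dL / (L0 * dT)
  alpha = (2.0158 / 1000) / (1.088 * 386) = 0.0000048 /K = 4.8 x 10^-6 /K

4.8 x 10^-6 /K


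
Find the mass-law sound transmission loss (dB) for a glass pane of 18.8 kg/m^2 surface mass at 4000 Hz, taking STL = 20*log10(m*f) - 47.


Mass law: STL = 20 * log10(m * f) - 47
  m * f = 18.8 * 4000 = 75200
  log10(75200) = 4.87622
  STL = 20 * 4.87622 - 47 = 97.5244 - 47 = 50.5 dB

50.5 dB


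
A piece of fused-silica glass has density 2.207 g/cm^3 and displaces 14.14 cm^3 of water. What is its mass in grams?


Rearrange rho = m / V:
  m = rho * V
  m = 2.207 * 14.14 = 31.207 g

31.207 g


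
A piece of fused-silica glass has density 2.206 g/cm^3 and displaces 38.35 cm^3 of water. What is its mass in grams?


Rearrange rho = m / V:
  m = rho * V
  m = 2.206 * 38.35 = 84.6 g

84.6 g


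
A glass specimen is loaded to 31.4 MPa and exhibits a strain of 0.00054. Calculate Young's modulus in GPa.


Young's modulus: E = stress / strain
  E = 31.4 MPa / 0.00054 = 58148.15 MPa
Convert to GPa: 58148.15 / 1000 = 58.15 GPa

58.15 GPa


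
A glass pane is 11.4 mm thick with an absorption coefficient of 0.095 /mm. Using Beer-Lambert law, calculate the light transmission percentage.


Beer-Lambert law: T = exp(-alpha * thickness)
  exponent = -0.095 * 11.4 = -1.083
  T = exp(-1.083) = 0.3386
  Percentage = 0.3386 * 100 = 33.86%

33.86%


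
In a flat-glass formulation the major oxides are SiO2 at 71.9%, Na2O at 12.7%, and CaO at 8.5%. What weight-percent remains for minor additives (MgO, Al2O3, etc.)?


Sum the three major oxides:
  SiO2 + Na2O + CaO = 71.9 + 12.7 + 8.5 = 93.1%
Subtract from 100%:
  Others = 100 - 93.1 = 6.9%

6.9%


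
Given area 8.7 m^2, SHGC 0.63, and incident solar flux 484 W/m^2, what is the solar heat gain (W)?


Solar heat gain: Q = Area * SHGC * Irradiance
  Q = 8.7 * 0.63 * 484 = 2652.8 W

2652.8 W


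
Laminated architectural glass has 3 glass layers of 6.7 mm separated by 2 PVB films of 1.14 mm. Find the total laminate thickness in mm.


Total thickness = glass contribution + PVB contribution
  Glass: 3 * 6.7 = 20.1 mm
  PVB: 2 * 1.14 = 2.28 mm
  Total = 20.1 + 2.28 = 22.38 mm

22.38 mm


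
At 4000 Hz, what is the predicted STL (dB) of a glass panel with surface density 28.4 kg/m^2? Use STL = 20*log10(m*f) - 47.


Mass law: STL = 20 * log10(m * f) - 47
  m * f = 28.4 * 4000 = 113600
  log10(113600) = 5.05538
  STL = 20 * 5.05538 - 47 = 101.1076 - 47 = 54.1 dB

54.1 dB


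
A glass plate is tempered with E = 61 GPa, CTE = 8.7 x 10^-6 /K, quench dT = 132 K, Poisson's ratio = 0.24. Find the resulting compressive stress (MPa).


Tempering stress: sigma = E * alpha * dT / (1 - nu)
  E (MPa) = 61 * 1000 = 61000
  Numerator = 61000 * (8.7 x 10^-6) * 132 = 70.0524
  Denominator = 1 - 0.24 = 0.76
  sigma = 70.0524 / 0.76 = 92.2 MPa

92.2 MPa


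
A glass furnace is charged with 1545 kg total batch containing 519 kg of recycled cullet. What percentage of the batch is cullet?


Cullet ratio = (cullet mass / total batch mass) * 100
  Ratio = 519 / 1545 * 100 = 33.59%

33.59%


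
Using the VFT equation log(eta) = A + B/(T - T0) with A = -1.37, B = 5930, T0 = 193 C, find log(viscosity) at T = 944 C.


VFT equation: log(eta) = A + B / (T - T0)
  T - T0 = 944 - 193 = 751
  B / (T - T0) = 5930 / 751 = 7.896
  log(eta) = -1.37 + 7.896 = 6.526

6.526


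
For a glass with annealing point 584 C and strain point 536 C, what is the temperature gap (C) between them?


Gap = T_anneal - T_strain:
  gap = 584 - 536 = 48 C

48 C


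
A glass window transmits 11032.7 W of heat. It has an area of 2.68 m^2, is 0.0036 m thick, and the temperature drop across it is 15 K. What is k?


Fourier's law rearranged: k = Q * t / (A * dT)
  Numerator = 11032.7 * 0.0036 = 39.71772
  Denominator = 2.68 * 15 = 40.2
  k = 39.71772 / 40.2 = 0.988 W/mK

0.988 W/mK


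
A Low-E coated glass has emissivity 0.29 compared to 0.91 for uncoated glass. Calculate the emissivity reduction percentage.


Percentage reduction = (1 - coated/uncoated) * 100
  Ratio = 0.29 / 0.91 = 0.3187
  Reduction = (1 - 0.3187) * 100 = 68.1%

68.1%


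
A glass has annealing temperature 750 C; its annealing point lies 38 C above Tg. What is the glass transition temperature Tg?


Rearrange T_anneal = Tg + offset for Tg:
  Tg = T_anneal - offset = 750 - 38 = 712 C

712 C


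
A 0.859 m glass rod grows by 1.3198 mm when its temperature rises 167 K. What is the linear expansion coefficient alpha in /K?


Rearrange dL = alpha * L0 * dT for alpha:
  alpha = dL / (L0 * dT)
  alpha = (1.3198 / 1000) / (0.859 * 167) = 0.0000092 /K = 9.2 x 10^-6 /K

9.2 x 10^-6 /K


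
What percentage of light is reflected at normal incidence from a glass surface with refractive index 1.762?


Fresnel reflectance at normal incidence:
  R = ((n - 1)/(n + 1))^2
  (n - 1)/(n + 1) = (1.762 - 1)/(1.762 + 1) = 0.275887
  R = 0.275887^2 = 0.0761136
  R(%) = 0.0761136 * 100 = 7.611%

7.611%


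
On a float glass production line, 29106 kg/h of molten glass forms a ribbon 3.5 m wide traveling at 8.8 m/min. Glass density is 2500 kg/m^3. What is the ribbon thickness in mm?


Ribbon cross-section from mass balance:
  Volume rate = throughput / density = 29106 / 2500 = 11.6424 m^3/h
  thickness = volume rate / (speed * 60 * width), i.e.
  thickness = throughput / (60 * speed * width * density) * 1000
  thickness = 29106 / (60 * 8.8 * 3.5 * 2500) * 1000 = 6.3 mm

6.3 mm


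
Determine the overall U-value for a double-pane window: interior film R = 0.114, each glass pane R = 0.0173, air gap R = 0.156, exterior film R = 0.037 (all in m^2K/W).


Total thermal resistance (series):
  R_total = R_in + R_glass + R_air + R_glass + R_out
  R_total = 0.114 + 0.0173 + 0.156 + 0.0173 + 0.037 = 0.3416 m^2K/W
U-value = 1 / R_total = 1 / 0.3416 = 2.927 W/m^2K

2.927 W/m^2K


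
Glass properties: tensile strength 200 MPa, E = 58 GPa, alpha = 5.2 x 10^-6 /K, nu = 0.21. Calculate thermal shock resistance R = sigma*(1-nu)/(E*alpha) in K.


Thermal shock resistance: R = sigma * (1 - nu) / (E * alpha)
  Numerator = 200 * (1 - 0.21) = 158.0
  Denominator = 58 * 1000 * (5.2 x 10^-6) = 0.3016
  R = 158.0 / 0.3016 = 523.9 K

523.9 K


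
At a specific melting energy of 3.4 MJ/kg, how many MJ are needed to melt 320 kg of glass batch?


Total energy = mass * specific energy
  E = 320 * 3.4 = 1088 MJ

1088 MJ


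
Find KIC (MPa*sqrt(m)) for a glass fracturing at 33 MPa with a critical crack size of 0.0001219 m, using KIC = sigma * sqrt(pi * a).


Fracture toughness: KIC = sigma * sqrt(pi * a)
  pi * a = pi * 0.0001219 = 0.00038296
  sqrt(pi * a) = 0.019569
  KIC = 33 * 0.019569 = 0.646 MPa*sqrt(m)

0.646 MPa*sqrt(m)


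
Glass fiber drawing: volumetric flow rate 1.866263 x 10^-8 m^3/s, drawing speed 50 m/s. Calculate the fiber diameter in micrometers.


Cross-sectional area from continuity:
  A = Q / v = 1.866263 x 10^-8 / 50 = 3.732526 x 10^-10 m^2
Diameter from circular cross-section:
  d = sqrt(4A / pi) * 10^6 (m -> um)
  d = sqrt(4 * 3.732526 x 10^-10 / pi) * 10^6 = 21.8 um

21.8 um


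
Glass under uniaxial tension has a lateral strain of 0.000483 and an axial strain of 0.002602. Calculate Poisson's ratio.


Poisson's ratio: nu = lateral strain / axial strain
  nu = 0.000483 / 0.002602 = 0.1856

0.1856


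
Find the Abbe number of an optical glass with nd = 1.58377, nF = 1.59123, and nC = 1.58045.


Abbe number formula: Vd = (nd - 1) / (nF - nC)
  nd - 1 = 1.58377 - 1 = 0.58377
  nF - nC = 1.59123 - 1.58045 = 0.01078
  Vd = 0.58377 / 0.01078 = 54.15

54.15


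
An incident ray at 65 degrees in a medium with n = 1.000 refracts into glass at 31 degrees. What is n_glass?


Apply Snell's law: n1 * sin(theta1) = n2 * sin(theta2)
  n2 = n1 * sin(theta1) / sin(theta2)
  sin(65) = 0.906308
  sin(31) = 0.515038
  n2 = 1.000 * 0.906308 / 0.515038 = 1.7597

1.7597


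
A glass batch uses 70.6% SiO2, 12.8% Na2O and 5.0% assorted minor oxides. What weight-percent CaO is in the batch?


Pieces sum to 100%:
  CaO = 100 - (SiO2 + Na2O + others)
  CaO = 100 - (70.6 + 12.8 + 5.0) = 11.6%

11.6%


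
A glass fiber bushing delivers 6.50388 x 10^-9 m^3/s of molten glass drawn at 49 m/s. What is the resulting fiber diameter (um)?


Cross-sectional area from continuity:
  A = Q / v = 6.50388 x 10^-9 / 49 = 1.327322 x 10^-10 m^2
Diameter from circular cross-section:
  d = sqrt(4A / pi) * 10^6 (m -> um)
  d = sqrt(4 * 1.327322 x 10^-10 / pi) * 10^6 = 13.0 um

13.0 um


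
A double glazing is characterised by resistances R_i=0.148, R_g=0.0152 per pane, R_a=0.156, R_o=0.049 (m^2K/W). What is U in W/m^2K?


Total thermal resistance (series):
  R_total = R_in + R_glass + R_air + R_glass + R_out
  R_total = 0.148 + 0.0152 + 0.156 + 0.0152 + 0.049 = 0.3834 m^2K/W
U-value = 1 / R_total = 1 / 0.3834 = 2.608 W/m^2K

2.608 W/m^2K


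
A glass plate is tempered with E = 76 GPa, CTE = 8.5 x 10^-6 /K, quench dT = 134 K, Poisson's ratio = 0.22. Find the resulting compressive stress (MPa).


Tempering stress: sigma = E * alpha * dT / (1 - nu)
  E (MPa) = 76 * 1000 = 76000
  Numerator = 76000 * (8.5 x 10^-6) * 134 = 86.564
  Denominator = 1 - 0.22 = 0.78
  sigma = 86.564 / 0.78 = 111.0 MPa

111.0 MPa


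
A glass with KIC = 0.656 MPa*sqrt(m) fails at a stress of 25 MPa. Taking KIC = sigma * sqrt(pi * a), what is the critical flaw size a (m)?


Rearrange KIC = sigma * sqrt(pi * a):
  sqrt(pi * a) = KIC / sigma
  sqrt(pi * a) = 0.656 / 25 = 0.02624
  a = (KIC / sigma)^2 / pi
  a = 0.02624^2 / pi = 0.0002192 m

0.0002192 m


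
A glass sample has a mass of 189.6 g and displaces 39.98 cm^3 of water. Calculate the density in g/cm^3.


Use the definition of density:
  rho = mass / volume
  rho = 189.6 / 39.98 = 4.742 g/cm^3

4.742 g/cm^3


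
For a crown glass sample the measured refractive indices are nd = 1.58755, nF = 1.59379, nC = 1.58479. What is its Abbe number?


Abbe number formula: Vd = (nd - 1) / (nF - nC)
  nd - 1 = 1.58755 - 1 = 0.58755
  nF - nC = 1.59379 - 1.58479 = 0.009
  Vd = 0.58755 / 0.009 = 65.28

65.28


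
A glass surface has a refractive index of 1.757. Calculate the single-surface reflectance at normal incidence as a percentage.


Fresnel reflectance at normal incidence:
  R = ((n - 1)/(n + 1))^2
  (n - 1)/(n + 1) = (1.757 - 1)/(1.757 + 1) = 0.274574
  R = 0.274574^2 = 0.0753909
  R(%) = 0.0753909 * 100 = 7.539%

7.539%


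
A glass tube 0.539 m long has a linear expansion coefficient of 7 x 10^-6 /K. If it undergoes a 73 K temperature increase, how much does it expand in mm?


Thermal expansion formula: dL = alpha * L0 * dT
  dL = (7 x 10^-6) * 0.539 * 73 = 0.00027543 m
Convert to mm: 0.00027543 * 1000 = 0.2754 mm

0.2754 mm


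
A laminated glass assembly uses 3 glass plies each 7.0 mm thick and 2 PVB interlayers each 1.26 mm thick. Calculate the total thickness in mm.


Total thickness = glass contribution + PVB contribution
  Glass: 3 * 7.0 = 21.0 mm
  PVB: 2 * 1.26 = 2.52 mm
  Total = 21.0 + 2.52 = 23.52 mm

23.52 mm


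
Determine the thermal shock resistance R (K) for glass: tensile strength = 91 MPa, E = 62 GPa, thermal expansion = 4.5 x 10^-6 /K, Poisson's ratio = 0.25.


Thermal shock resistance: R = sigma * (1 - nu) / (E * alpha)
  Numerator = 91 * (1 - 0.25) = 68.25
  Denominator = 62 * 1000 * (4.5 x 10^-6) = 0.279
  R = 68.25 / 0.279 = 244.6 K

244.6 K


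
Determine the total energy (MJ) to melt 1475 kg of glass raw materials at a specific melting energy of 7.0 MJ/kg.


Total energy = mass * specific energy
  E = 1475 * 7.0 = 10325 MJ

10325 MJ


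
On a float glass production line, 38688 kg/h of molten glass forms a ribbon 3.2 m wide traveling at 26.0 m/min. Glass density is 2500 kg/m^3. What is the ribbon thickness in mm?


Ribbon cross-section from mass balance:
  Volume rate = throughput / density = 38688 / 2500 = 15.4752 m^3/h
  thickness = volume rate / (speed * 60 * width), i.e.
  thickness = throughput / (60 * speed * width * density) * 1000
  thickness = 38688 / (60 * 26.0 * 3.2 * 2500) * 1000 = 3.1 mm

3.1 mm


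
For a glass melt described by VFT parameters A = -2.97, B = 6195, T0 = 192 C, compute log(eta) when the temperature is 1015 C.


VFT equation: log(eta) = A + B / (T - T0)
  T - T0 = 1015 - 192 = 823
  B / (T - T0) = 6195 / 823 = 7.527
  log(eta) = -2.97 + 7.527 = 4.557

4.557


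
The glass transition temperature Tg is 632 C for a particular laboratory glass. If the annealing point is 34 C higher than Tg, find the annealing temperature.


The annealing temperature is Tg plus the offset:
  T_anneal = 632 + 34 = 666 C

666 C


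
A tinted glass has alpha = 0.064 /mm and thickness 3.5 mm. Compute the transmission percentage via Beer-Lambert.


Beer-Lambert law: T = exp(-alpha * thickness)
  exponent = -0.064 * 3.5 = -0.224
  T = exp(-0.224) = 0.7993
  Percentage = 0.7993 * 100 = 79.93%

79.93%


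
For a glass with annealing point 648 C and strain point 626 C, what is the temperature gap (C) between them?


Gap = T_anneal - T_strain:
  gap = 648 - 626 = 22 C

22 C


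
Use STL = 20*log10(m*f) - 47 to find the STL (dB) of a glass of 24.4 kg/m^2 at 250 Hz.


Mass law: STL = 20 * log10(m * f) - 47
  m * f = 24.4 * 250 = 6100
  log10(6100) = 3.78533
  STL = 20 * 3.78533 - 47 = 75.7066 - 47 = 28.7 dB

28.7 dB


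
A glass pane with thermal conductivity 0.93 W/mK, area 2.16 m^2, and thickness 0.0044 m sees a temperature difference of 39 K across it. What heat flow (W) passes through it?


Fourier's law: Q = k * A * dT / t
  Q = 0.93 * 2.16 * 39 / 0.0044
  Q = 78.3432 / 0.0044 = 17805.3 W

17805.3 W


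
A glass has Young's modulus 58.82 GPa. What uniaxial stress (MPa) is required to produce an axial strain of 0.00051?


Rearrange E = sigma / epsilon:
  sigma = E * epsilon
  E (MPa) = 58.82 * 1000 = 58820
  sigma = 58820 * 0.00051 = 30.0 MPa

30.0 MPa


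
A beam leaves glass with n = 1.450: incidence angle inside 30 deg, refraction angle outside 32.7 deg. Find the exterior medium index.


Apply Snell's law: n1 * sin(theta1) = n2 * sin(theta2)
  n2 = n1 * sin(theta1) / sin(theta2)
  sin(30) = 0.5
  sin(32.7) = 0.54024
  n2 = 1.450 * 0.5 / 0.54024 = 1.342

1.342
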